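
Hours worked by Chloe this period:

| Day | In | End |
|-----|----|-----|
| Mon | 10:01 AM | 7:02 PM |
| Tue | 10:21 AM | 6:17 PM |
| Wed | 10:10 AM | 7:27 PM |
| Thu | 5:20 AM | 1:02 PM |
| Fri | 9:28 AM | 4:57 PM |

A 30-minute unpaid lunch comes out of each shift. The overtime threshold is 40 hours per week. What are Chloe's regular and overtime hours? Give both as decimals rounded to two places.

Mon: 10:01 AM–7:02 PM = 9 h 1 min; less 30 min break → 8 h 31 min
Tue: 10:21 AM–6:17 PM = 7 h 56 min; less 30 min break → 7 h 26 min
Wed: 10:10 AM–7:27 PM = 9 h 17 min; less 30 min break → 8 h 47 min
Thu: 5:20 AM–1:02 PM = 7 h 42 min; less 30 min break → 7 h 12 min
Fri: 9:28 AM–4:57 PM = 7 h 29 min; less 30 min break → 6 h 59 min
Total worked: 38 h 55 min = 38.92 h.
Threshold 40 h → overtime 0 h 0 min, regular 38 h 55 min.

Regular 38.92 hours, overtime 0.00 hours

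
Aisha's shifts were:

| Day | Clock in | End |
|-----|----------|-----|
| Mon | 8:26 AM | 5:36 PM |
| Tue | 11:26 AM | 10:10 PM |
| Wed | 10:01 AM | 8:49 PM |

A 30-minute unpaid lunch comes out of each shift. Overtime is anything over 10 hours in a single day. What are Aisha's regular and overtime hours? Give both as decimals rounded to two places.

Regular 28.67 hours, overtime 0.53 hours

Mon: 8:26 AM–5:36 PM = 9 h 10 min; less 30 min break → 8 h 40 min
Tue: 11:26 AM–10:10 PM = 10 h 44 min; less 30 min break → 10 h 14 min
Wed: 10:01 AM–8:49 PM = 10 h 48 min; less 30 min break → 10 h 18 min
Mon reg 8 h 40 min / OT 0 h 0 min; Tue reg 10 h 0 min / OT 0 h 14 min; Wed reg 10 h 0 min / OT 0 h 18 min.
Totals: regular 28 h 40 min, overtime 0 h 32 min.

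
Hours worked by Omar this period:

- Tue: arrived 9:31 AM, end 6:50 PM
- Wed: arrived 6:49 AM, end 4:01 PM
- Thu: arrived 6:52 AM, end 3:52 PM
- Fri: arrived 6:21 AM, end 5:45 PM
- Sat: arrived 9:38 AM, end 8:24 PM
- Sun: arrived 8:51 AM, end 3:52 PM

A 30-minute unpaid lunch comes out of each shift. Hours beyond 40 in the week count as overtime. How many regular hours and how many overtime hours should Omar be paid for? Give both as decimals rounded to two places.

Regular 40.00 hours, overtime 13.70 hours

Tue: 9:31 AM–6:50 PM = 9 h 19 min; less 30 min break → 8 h 49 min
Wed: 6:49 AM–4:01 PM = 9 h 12 min; less 30 min break → 8 h 42 min
Thu: 6:52 AM–3:52 PM = 9 h 0 min; less 30 min break → 8 h 30 min
Fri: 6:21 AM–5:45 PM = 11 h 24 min; less 30 min break → 10 h 54 min
Sat: 9:38 AM–8:24 PM = 10 h 46 min; less 30 min break → 10 h 16 min
Sun: 8:51 AM–3:52 PM = 7 h 1 min; less 30 min break → 6 h 31 min
Total worked: 53 h 42 min = 53.70 h.
Threshold 40 h → overtime 13 h 42 min, regular 40 h 0 min.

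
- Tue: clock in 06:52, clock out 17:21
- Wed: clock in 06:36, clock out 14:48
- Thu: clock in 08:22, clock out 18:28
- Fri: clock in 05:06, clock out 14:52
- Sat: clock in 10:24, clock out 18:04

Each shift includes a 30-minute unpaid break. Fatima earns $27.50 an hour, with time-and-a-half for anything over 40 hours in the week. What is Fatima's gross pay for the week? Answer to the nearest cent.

$1253.31

Tue: 06:52–17:21 = 10 h 29 min; less 30 min break → 9 h 59 min
Wed: 06:36–14:48 = 8 h 12 min; less 30 min break → 7 h 42 min
Thu: 08:22–18:28 = 10 h 6 min; less 30 min break → 9 h 36 min
Fri: 05:06–14:52 = 9 h 46 min; less 30 min break → 9 h 16 min
Sat: 10:24–18:04 = 7 h 40 min; less 30 min break → 7 h 10 min
Total worked: 43 h 43 min = 2623 min.
Regular 40 h 0 min = 2400 min at $27.50/h; overtime 3 h 43 min = 223 min at $41.25/h.
Pay = (2400 × $27.50 + 223 × $41.25) ÷ 60 = $1253.31.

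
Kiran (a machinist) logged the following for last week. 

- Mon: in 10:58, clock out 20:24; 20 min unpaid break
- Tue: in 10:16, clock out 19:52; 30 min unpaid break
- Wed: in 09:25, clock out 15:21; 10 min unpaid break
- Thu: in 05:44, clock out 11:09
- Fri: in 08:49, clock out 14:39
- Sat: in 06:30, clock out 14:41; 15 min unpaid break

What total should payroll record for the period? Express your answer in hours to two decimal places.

43.15 hours

Mon: 10:58–20:24 = 9 h 26 min; less 20 min break → 9 h 6 min
Tue: 10:16–19:52 = 9 h 36 min; less 30 min break → 9 h 6 min
Wed: 09:25–15:21 = 5 h 56 min; less 10 min break → 5 h 46 min
Thu: 05:44–11:09 = 5 h 25 min
Fri: 08:49–14:39 = 5 h 50 min
Sat: 06:30–14:41 = 8 h 11 min; less 15 min break → 7 h 56 min
Total: 9 h 6 min + 9 h 6 min + 5 h 46 min + 5 h 25 min + 5 h 50 min + 7 h 56 min = 43 h 9 min.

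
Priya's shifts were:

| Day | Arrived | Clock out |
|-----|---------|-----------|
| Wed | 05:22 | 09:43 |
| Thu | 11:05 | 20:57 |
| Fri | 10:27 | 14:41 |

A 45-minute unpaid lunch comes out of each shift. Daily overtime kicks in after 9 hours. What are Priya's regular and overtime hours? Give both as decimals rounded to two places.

Wed: 05:22–09:43 = 4 h 21 min; less 45 min break → 3 h 36 min
Thu: 11:05–20:57 = 9 h 52 min; less 45 min break → 9 h 7 min
Fri: 10:27–14:41 = 4 h 14 min; less 45 min break → 3 h 29 min
Wed reg 3 h 36 min / OT 0 h 0 min; Thu reg 9 h 0 min / OT 0 h 7 min; Fri reg 3 h 29 min / OT 0 h 0 min.
Totals: regular 16 h 5 min, overtime 0 h 7 min.

Regular 16.08 hours, overtime 0.12 hours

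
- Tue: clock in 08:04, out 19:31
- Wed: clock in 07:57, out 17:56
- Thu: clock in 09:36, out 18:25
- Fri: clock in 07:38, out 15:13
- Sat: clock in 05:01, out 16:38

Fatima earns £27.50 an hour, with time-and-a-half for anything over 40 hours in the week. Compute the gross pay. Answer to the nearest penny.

£1489.81

Tue: 08:04–19:31 = 11 h 27 min
Wed: 07:57–17:56 = 9 h 59 min
Thu: 09:36–18:25 = 8 h 49 min
Fri: 07:38–15:13 = 7 h 35 min
Sat: 05:01–16:38 = 11 h 37 min
Total worked: 49 h 27 min = 2967 min.
Regular 40 h 0 min = 2400 min at £27.50/h; overtime 9 h 27 min = 567 min at £41.25/h.
Pay = (2400 × £27.50 + 567 × £41.25) ÷ 60 = £1489.81.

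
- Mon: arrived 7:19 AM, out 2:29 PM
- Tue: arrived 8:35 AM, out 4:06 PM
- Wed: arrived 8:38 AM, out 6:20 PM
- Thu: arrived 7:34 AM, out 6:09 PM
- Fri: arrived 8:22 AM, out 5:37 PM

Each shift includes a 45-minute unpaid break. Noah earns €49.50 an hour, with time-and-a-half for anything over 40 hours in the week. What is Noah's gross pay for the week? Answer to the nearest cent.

Mon: 7:19 AM–2:29 PM = 7 h 10 min; less 45 min break → 6 h 25 min
Tue: 8:35 AM–4:06 PM = 7 h 31 min; less 45 min break → 6 h 46 min
Wed: 8:38 AM–6:20 PM = 9 h 42 min; less 45 min break → 8 h 57 min
Thu: 7:34 AM–6:09 PM = 10 h 35 min; less 45 min break → 9 h 50 min
Fri: 8:22 AM–5:37 PM = 9 h 15 min; less 45 min break → 8 h 30 min
Total worked: 40 h 28 min = 2428 min.
Regular 40 h 0 min = 2400 min at €49.50/h; overtime 0 h 28 min = 28 min at €74.25/h.
Pay = (2400 × €49.50 + 28 × €74.25) ÷ 60 = €2014.65.

€2014.65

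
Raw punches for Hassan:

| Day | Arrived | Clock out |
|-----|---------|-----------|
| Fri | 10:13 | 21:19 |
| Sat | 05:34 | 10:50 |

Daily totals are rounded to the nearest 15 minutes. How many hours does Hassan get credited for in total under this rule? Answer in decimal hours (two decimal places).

Fri: 10:13–21:19 = 11 h 6 min → rounds to 11 h 0 min
Sat: 05:34–10:50 = 5 h 16 min → rounds to 5 h 15 min
Total credited: 16 h 15 min.

16.25 hours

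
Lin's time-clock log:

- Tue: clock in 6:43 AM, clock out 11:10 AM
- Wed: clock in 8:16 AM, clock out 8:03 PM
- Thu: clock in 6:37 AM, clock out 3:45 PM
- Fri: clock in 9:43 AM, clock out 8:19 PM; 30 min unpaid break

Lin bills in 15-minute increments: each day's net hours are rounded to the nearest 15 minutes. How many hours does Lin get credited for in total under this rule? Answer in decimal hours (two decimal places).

35.50 hours

Tue: 6:43 AM–11:10 AM = 4 h 27 min → rounds to 4 h 30 min
Wed: 8:16 AM–8:03 PM = 11 h 47 min → rounds to 11 h 45 min
Thu: 6:37 AM–3:45 PM = 9 h 8 min → rounds to 9 h 15 min
Fri: 9:43 AM–8:19 PM = 10 h 36 min − 30 min = 10 h 6 min → rounds to 10 h 0 min
Total credited: 35 h 30 min.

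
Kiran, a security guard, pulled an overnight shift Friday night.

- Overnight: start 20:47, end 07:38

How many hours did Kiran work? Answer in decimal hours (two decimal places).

Overnight: 20:47 → midnight = 3 h 13 min; midnight → 07:38 = 7 h 38 min; span 10 h 51 min

10.85 hours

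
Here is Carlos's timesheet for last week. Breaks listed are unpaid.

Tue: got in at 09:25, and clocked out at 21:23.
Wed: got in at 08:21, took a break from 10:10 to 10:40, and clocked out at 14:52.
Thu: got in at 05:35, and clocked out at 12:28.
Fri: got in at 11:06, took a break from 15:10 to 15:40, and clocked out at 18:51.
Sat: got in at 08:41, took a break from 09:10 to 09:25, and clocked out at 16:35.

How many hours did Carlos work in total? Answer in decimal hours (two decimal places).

Tue: 09:25–21:23 = 11 h 58 min
Wed: 08:21–14:52 = 6 h 31 min; less 30 min break → 6 h 1 min
Thu: 05:35–12:28 = 6 h 53 min
Fri: 11:06–18:51 = 7 h 45 min; less 30 min break → 7 h 15 min
Sat: 08:41–16:35 = 7 h 54 min; less 15 min break → 7 h 39 min
Total: 11 h 58 min + 6 h 1 min + 6 h 53 min + 7 h 15 min + 7 h 39 min = 39 h 46 min.

39.77 hours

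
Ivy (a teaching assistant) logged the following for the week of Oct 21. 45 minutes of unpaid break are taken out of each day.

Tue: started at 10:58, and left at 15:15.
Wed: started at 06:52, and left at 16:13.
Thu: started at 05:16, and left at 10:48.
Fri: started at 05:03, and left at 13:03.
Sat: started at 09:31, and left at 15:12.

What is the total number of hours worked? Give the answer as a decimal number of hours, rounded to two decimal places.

Tue: 10:58–15:15 = 4 h 17 min; less 45 min break → 3 h 32 min
Wed: 06:52–16:13 = 9 h 21 min; less 45 min break → 8 h 36 min
Thu: 05:16–10:48 = 5 h 32 min; less 45 min break → 4 h 47 min
Fri: 05:03–13:03 = 8 h 0 min; less 45 min break → 7 h 15 min
Sat: 09:31–15:12 = 5 h 41 min; less 45 min break → 4 h 56 min
Total: 3 h 32 min + 8 h 36 min + 4 h 47 min + 7 h 15 min + 4 h 56 min = 29 h 6 min.

29.10 hours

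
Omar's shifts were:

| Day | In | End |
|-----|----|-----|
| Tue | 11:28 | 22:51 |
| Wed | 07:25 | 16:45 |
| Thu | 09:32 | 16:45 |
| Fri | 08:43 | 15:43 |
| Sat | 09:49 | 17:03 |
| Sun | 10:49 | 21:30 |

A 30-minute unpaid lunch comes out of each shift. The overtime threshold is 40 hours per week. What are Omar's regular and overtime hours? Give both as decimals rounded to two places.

Tue: 11:28–22:51 = 11 h 23 min; less 30 min break → 10 h 53 min
Wed: 07:25–16:45 = 9 h 20 min; less 30 min break → 8 h 50 min
Thu: 09:32–16:45 = 7 h 13 min; less 30 min break → 6 h 43 min
Fri: 08:43–15:43 = 7 h 0 min; less 30 min break → 6 h 30 min
Sat: 09:49–17:03 = 7 h 14 min; less 30 min break → 6 h 44 min
Sun: 10:49–21:30 = 10 h 41 min; less 30 min break → 10 h 11 min
Total worked: 49 h 51 min = 49.85 h.
Threshold 40 h → overtime 9 h 51 min, regular 40 h 0 min.

Regular 40.00 hours, overtime 9.85 hours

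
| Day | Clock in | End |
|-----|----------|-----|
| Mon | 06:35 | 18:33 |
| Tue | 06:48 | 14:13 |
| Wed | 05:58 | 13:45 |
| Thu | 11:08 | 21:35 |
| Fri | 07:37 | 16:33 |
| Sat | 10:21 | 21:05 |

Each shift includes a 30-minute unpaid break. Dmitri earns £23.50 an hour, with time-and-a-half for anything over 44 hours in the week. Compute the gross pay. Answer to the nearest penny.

£1396.49

Mon: 06:35–18:33 = 11 h 58 min; less 30 min break → 11 h 28 min
Tue: 06:48–14:13 = 7 h 25 min; less 30 min break → 6 h 55 min
Wed: 05:58–13:45 = 7 h 47 min; less 30 min break → 7 h 17 min
Thu: 11:08–21:35 = 10 h 27 min; less 30 min break → 9 h 57 min
Fri: 07:37–16:33 = 8 h 56 min; less 30 min break → 8 h 26 min
Sat: 10:21–21:05 = 10 h 44 min; less 30 min break → 10 h 14 min
Total worked: 54 h 17 min = 3257 min.
Regular 44 h 0 min = 2640 min at £23.50/h; overtime 10 h 17 min = 617 min at £35.25/h.
Pay = (2640 × £23.50 + 617 × £35.25) ÷ 60 = £1396.49.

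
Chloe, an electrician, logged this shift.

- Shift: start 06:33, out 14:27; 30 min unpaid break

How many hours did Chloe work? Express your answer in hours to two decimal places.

7.40 hours

Shift: 06:33–14:27 = 7 h 54 min; less 30 min break → 7 h 24 min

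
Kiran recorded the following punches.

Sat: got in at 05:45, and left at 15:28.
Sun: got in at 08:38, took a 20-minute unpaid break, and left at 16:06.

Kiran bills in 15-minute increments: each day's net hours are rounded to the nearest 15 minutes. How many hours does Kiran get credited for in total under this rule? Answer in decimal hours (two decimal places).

17.00 hours

Sat: 05:45–15:28 = 9 h 43 min → rounds to 9 h 45 min
Sun: 08:38–16:06 = 7 h 28 min − 20 min = 7 h 8 min → rounds to 7 h 15 min
Total credited: 17 h 0 min.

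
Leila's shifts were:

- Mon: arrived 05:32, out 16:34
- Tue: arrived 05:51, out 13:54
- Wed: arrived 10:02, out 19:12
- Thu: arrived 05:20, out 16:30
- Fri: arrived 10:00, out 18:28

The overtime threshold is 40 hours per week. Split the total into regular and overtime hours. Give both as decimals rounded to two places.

Mon: 05:32–16:34 = 11 h 2 min
Tue: 05:51–13:54 = 8 h 3 min
Wed: 10:02–19:12 = 9 h 10 min
Thu: 05:20–16:30 = 11 h 10 min
Fri: 10:00–18:28 = 8 h 28 min
Total worked: 47 h 53 min = 47.88 h.
Threshold 40 h → overtime 7 h 53 min, regular 40 h 0 min.

Regular 40.00 hours, overtime 7.88 hours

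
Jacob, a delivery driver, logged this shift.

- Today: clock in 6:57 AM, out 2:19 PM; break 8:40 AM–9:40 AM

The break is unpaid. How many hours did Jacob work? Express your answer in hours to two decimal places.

Today: 6:57 AM–2:19 PM = 7 h 22 min; less 60 min break → 6 h 22 min

6.37 hours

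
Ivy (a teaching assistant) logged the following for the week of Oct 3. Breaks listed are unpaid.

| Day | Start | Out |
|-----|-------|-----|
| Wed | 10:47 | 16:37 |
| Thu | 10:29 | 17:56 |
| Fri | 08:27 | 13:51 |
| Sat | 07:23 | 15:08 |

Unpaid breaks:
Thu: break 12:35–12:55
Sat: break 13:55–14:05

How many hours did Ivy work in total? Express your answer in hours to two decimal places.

Wed: 10:47–16:37 = 5 h 50 min
Thu: 10:29–17:56 = 7 h 27 min; less 20 min break → 7 h 7 min
Fri: 08:27–13:51 = 5 h 24 min
Sat: 07:23–15:08 = 7 h 45 min; less 10 min break → 7 h 35 min
Total: 5 h 50 min + 7 h 7 min + 5 h 24 min + 7 h 35 min = 25 h 56 min.

25.93 hours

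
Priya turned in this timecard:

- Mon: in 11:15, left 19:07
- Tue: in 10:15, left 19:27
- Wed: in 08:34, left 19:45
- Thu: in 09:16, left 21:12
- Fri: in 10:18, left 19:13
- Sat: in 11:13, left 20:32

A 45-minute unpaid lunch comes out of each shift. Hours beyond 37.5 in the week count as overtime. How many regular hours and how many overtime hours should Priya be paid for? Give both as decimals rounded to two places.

Mon: 11:15–19:07 = 7 h 52 min; less 45 min break → 7 h 7 min
Tue: 10:15–19:27 = 9 h 12 min; less 45 min break → 8 h 27 min
Wed: 08:34–19:45 = 11 h 11 min; less 45 min break → 10 h 26 min
Thu: 09:16–21:12 = 11 h 56 min; less 45 min break → 11 h 11 min
Fri: 10:18–19:13 = 8 h 55 min; less 45 min break → 8 h 10 min
Sat: 11:13–20:32 = 9 h 19 min; less 45 min break → 8 h 34 min
Total worked: 53 h 55 min = 53.92 h.
Threshold 37.5 h → overtime 16 h 25 min, regular 37 h 30 min.

Regular 37.50 hours, overtime 16.42 hours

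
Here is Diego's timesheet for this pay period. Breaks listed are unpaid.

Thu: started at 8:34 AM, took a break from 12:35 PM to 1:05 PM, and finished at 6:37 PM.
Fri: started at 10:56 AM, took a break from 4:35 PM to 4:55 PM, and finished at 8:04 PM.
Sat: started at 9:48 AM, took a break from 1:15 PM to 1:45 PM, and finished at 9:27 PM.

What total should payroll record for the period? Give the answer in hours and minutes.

29 h 30 min

Thu: 8:34 AM–6:37 PM = 10 h 3 min; less 30 min break → 9 h 33 min
Fri: 10:56 AM–8:04 PM = 9 h 8 min; less 20 min break → 8 h 48 min
Sat: 9:48 AM–9:27 PM = 11 h 39 min; less 30 min break → 11 h 9 min
Total: 9 h 33 min + 8 h 48 min + 11 h 9 min = 29 h 30 min.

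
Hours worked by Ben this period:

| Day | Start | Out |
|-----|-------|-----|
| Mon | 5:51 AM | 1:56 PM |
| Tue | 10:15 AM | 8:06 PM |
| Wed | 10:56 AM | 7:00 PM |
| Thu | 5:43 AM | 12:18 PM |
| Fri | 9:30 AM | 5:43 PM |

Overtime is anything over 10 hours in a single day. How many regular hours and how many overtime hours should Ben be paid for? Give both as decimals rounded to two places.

Mon: 5:51 AM–1:56 PM = 8 h 5 min
Tue: 10:15 AM–8:06 PM = 9 h 51 min
Wed: 10:56 AM–7:00 PM = 8 h 4 min
Thu: 5:43 AM–12:18 PM = 6 h 35 min
Fri: 9:30 AM–5:43 PM = 8 h 13 min
Mon reg 8 h 5 min / OT 0 h 0 min; Tue reg 9 h 51 min / OT 0 h 0 min; Wed reg 8 h 4 min / OT 0 h 0 min; Thu reg 6 h 35 min / OT 0 h 0 min; Fri reg 8 h 13 min / OT 0 h 0 min.
Totals: regular 40 h 48 min, overtime 0 h 0 min.

Regular 40.80 hours, overtime 0.00 hours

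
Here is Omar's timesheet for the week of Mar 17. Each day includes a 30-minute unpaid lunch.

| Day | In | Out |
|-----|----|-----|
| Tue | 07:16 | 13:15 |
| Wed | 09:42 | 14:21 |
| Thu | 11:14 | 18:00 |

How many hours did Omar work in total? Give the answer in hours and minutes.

15 h 54 min

Tue: 07:16–13:15 = 5 h 59 min; less 30 min break → 5 h 29 min
Wed: 09:42–14:21 = 4 h 39 min; less 30 min break → 4 h 9 min
Thu: 11:14–18:00 = 6 h 46 min; less 30 min break → 6 h 16 min
Total: 5 h 29 min + 4 h 9 min + 6 h 16 min = 15 h 54 min.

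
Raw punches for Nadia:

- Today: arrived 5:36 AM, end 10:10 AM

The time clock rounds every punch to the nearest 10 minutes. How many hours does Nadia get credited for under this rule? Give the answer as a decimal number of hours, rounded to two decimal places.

Today: in 5:36 AM→5:40 AM, out 10:10 AM→10:10 AM; 4 h 30 min

4.50 hours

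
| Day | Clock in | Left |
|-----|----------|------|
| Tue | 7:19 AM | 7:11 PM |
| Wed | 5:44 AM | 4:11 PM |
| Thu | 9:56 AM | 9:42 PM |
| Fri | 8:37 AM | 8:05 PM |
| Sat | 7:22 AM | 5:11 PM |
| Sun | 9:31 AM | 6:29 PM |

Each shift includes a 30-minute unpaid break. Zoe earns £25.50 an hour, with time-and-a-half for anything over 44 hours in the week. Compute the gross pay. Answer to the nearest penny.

£1785.00

Tue: 7:19 AM–7:11 PM = 11 h 52 min; less 30 min break → 11 h 22 min
Wed: 5:44 AM–4:11 PM = 10 h 27 min; less 30 min break → 9 h 57 min
Thu: 9:56 AM–9:42 PM = 11 h 46 min; less 30 min break → 11 h 16 min
Fri: 8:37 AM–8:05 PM = 11 h 28 min; less 30 min break → 10 h 58 min
Sat: 7:22 AM–5:11 PM = 9 h 49 min; less 30 min break → 9 h 19 min
Sun: 9:31 AM–6:29 PM = 8 h 58 min; less 30 min break → 8 h 28 min
Total worked: 61 h 20 min = 3680 min.
Regular 44 h 0 min = 2640 min at £25.50/h; overtime 17 h 20 min = 1040 min at £38.25/h.
Pay = (2640 × £25.50 + 1040 × £38.25) ÷ 60 = £1785.00.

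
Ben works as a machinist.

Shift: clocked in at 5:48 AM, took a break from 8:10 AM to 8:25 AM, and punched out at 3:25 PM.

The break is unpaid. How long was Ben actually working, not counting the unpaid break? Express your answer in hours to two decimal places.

Shift: 5:48 AM–3:25 PM = 9 h 37 min; less 15 min break → 9 h 22 min

9.37 hours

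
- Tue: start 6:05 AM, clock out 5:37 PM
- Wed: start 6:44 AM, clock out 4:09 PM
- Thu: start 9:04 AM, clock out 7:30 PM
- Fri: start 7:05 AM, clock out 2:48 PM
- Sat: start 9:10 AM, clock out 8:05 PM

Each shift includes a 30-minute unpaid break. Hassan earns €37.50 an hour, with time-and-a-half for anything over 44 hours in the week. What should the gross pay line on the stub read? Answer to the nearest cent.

€1847.81

Tue: 6:05 AM–5:37 PM = 11 h 32 min; less 30 min break → 11 h 2 min
Wed: 6:44 AM–4:09 PM = 9 h 25 min; less 30 min break → 8 h 55 min
Thu: 9:04 AM–7:30 PM = 10 h 26 min; less 30 min break → 9 h 56 min
Fri: 7:05 AM–2:48 PM = 7 h 43 min; less 30 min break → 7 h 13 min
Sat: 9:10 AM–8:05 PM = 10 h 55 min; less 30 min break → 10 h 25 min
Total worked: 47 h 31 min = 2851 min.
Regular 44 h 0 min = 2640 min at €37.50/h; overtime 3 h 31 min = 211 min at €56.25/h.
Pay = (2640 × €37.50 + 211 × €56.25) ÷ 60 = €1847.81.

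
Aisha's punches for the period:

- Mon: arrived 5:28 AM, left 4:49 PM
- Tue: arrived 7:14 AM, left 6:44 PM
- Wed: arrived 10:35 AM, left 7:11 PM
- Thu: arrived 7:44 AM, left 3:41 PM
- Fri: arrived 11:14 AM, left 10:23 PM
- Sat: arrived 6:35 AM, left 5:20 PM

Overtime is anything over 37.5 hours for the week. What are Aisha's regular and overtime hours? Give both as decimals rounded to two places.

Regular 37.50 hours, overtime 23.80 hours

Mon: 5:28 AM–4:49 PM = 11 h 21 min
Tue: 7:14 AM–6:44 PM = 11 h 30 min
Wed: 10:35 AM–7:11 PM = 8 h 36 min
Thu: 7:44 AM–3:41 PM = 7 h 57 min
Fri: 11:14 AM–10:23 PM = 11 h 9 min
Sat: 6:35 AM–5:20 PM = 10 h 45 min
Total worked: 61 h 18 min = 61.30 h.
Threshold 37.5 h → overtime 23 h 48 min, regular 37 h 30 min.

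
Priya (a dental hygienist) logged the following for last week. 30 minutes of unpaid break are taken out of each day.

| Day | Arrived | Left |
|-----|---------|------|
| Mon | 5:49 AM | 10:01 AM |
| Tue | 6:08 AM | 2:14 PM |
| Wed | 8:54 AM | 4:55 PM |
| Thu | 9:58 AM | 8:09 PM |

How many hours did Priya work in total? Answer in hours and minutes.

Mon: 5:49 AM–10:01 AM = 4 h 12 min; less 30 min break → 3 h 42 min
Tue: 6:08 AM–2:14 PM = 8 h 6 min; less 30 min break → 7 h 36 min
Wed: 8:54 AM–4:55 PM = 8 h 1 min; less 30 min break → 7 h 31 min
Thu: 9:58 AM–8:09 PM = 10 h 11 min; less 30 min break → 9 h 41 min
Total: 3 h 42 min + 7 h 36 min + 7 h 31 min + 9 h 41 min = 28 h 30 min.

28 h 30 min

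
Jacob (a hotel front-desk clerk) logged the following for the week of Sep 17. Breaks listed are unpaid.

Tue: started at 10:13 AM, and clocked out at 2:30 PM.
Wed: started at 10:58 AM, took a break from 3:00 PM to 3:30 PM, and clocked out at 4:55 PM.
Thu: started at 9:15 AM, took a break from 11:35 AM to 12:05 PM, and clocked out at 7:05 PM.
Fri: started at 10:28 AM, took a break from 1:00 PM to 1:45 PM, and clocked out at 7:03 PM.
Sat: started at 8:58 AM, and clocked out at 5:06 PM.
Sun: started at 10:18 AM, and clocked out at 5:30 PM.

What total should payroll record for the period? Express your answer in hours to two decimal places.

42.23 hours

Tue: 10:13 AM–2:30 PM = 4 h 17 min
Wed: 10:58 AM–4:55 PM = 5 h 57 min; less 30 min break → 5 h 27 min
Thu: 9:15 AM–7:05 PM = 9 h 50 min; less 30 min break → 9 h 20 min
Fri: 10:28 AM–7:03 PM = 8 h 35 min; less 45 min break → 7 h 50 min
Sat: 8:58 AM–5:06 PM = 8 h 8 min
Sun: 10:18 AM–5:30 PM = 7 h 12 min
Total: 4 h 17 min + 5 h 27 min + 9 h 20 min + 7 h 50 min + 8 h 8 min + 7 h 12 min = 42 h 14 min.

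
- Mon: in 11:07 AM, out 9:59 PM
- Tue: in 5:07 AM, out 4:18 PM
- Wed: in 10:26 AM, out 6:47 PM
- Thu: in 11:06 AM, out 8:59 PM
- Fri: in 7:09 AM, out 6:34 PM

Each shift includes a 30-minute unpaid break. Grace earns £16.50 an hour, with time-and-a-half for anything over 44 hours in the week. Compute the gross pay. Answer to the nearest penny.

£854.70

Mon: 11:07 AM–9:59 PM = 10 h 52 min; less 30 min break → 10 h 22 min
Tue: 5:07 AM–4:18 PM = 11 h 11 min; less 30 min break → 10 h 41 min
Wed: 10:26 AM–6:47 PM = 8 h 21 min; less 30 min break → 7 h 51 min
Thu: 11:06 AM–8:59 PM = 9 h 53 min; less 30 min break → 9 h 23 min
Fri: 7:09 AM–6:34 PM = 11 h 25 min; less 30 min break → 10 h 55 min
Total worked: 49 h 12 min = 2952 min.
Regular 44 h 0 min = 2640 min at £16.50/h; overtime 5 h 12 min = 312 min at £24.75/h.
Pay = (2640 × £16.50 + 312 × £24.75) ÷ 60 = £854.70.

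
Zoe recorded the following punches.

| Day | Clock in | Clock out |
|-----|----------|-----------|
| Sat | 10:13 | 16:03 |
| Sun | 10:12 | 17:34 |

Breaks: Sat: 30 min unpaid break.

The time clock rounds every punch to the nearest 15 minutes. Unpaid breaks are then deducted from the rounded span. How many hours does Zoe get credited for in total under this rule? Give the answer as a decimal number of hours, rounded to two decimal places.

Sat: in 10:13→10:15, out 16:03→16:00; 5 h 45 min − 30 min = 5 h 15 min
Sun: in 10:12→10:15, out 17:34→17:30; 7 h 15 min
Total credited: 12 h 30 min.

12.50 hours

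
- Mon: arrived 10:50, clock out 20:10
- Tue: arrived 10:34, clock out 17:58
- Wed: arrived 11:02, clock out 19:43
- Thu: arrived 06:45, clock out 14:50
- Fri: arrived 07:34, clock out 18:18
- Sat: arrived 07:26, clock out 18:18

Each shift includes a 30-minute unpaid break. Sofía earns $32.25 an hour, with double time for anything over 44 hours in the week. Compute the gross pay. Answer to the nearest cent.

Mon: 10:50–20:10 = 9 h 20 min; less 30 min break → 8 h 50 min
Tue: 10:34–17:58 = 7 h 24 min; less 30 min break → 6 h 54 min
Wed: 11:02–19:43 = 8 h 41 min; less 30 min break → 8 h 11 min
Thu: 06:45–14:50 = 8 h 5 min; less 30 min break → 7 h 35 min
Fri: 07:34–18:18 = 10 h 44 min; less 30 min break → 10 h 14 min
Sat: 07:26–18:18 = 10 h 52 min; less 30 min break → 10 h 22 min
Total worked: 52 h 6 min = 3126 min.
Regular 44 h 0 min = 2640 min at $32.25/h; overtime 8 h 6 min = 486 min at $64.50/h.
Pay = (2640 × $32.25 + 486 × $64.50) ÷ 60 = $1941.45.

$1941.45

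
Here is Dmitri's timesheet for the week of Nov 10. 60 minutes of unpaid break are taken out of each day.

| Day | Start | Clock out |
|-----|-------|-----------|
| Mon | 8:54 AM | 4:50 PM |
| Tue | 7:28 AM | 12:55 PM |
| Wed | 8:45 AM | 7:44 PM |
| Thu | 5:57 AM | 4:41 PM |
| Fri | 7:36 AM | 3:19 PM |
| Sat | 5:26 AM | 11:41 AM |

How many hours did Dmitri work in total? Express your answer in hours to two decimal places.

43.07 hours

Mon: 8:54 AM–4:50 PM = 7 h 56 min; less 60 min break → 6 h 56 min
Tue: 7:28 AM–12:55 PM = 5 h 27 min; less 60 min break → 4 h 27 min
Wed: 8:45 AM–7:44 PM = 10 h 59 min; less 60 min break → 9 h 59 min
Thu: 5:57 AM–4:41 PM = 10 h 44 min; less 60 min break → 9 h 44 min
Fri: 7:36 AM–3:19 PM = 7 h 43 min; less 60 min break → 6 h 43 min
Sat: 5:26 AM–11:41 AM = 6 h 15 min; less 60 min break → 5 h 15 min
Total: 6 h 56 min + 4 h 27 min + 9 h 59 min + 9 h 44 min + 6 h 43 min + 5 h 15 min = 43 h 4 min.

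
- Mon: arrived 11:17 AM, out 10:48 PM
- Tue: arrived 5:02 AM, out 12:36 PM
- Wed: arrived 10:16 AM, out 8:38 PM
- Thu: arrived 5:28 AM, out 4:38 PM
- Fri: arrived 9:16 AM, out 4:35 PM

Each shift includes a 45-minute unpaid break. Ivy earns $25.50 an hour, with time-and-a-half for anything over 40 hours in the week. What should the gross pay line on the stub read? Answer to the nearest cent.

Mon: 11:17 AM–10:48 PM = 11 h 31 min; less 45 min break → 10 h 46 min
Tue: 5:02 AM–12:36 PM = 7 h 34 min; less 45 min break → 6 h 49 min
Wed: 10:16 AM–8:38 PM = 10 h 22 min; less 45 min break → 9 h 37 min
Thu: 5:28 AM–4:38 PM = 11 h 10 min; less 45 min break → 10 h 25 min
Fri: 9:16 AM–4:35 PM = 7 h 19 min; less 45 min break → 6 h 34 min
Total worked: 44 h 11 min = 2651 min.
Regular 40 h 0 min = 2400 min at $25.50/h; overtime 4 h 11 min = 251 min at $38.25/h.
Pay = (2400 × $25.50 + 251 × $38.25) ÷ 60 = $1180.01.

$1180.01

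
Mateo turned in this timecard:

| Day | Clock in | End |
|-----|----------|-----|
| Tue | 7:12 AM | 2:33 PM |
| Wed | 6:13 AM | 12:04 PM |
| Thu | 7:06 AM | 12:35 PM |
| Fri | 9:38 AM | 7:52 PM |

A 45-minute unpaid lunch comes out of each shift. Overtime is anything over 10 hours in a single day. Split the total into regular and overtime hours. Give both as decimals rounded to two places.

Tue: 7:12 AM–2:33 PM = 7 h 21 min; less 45 min break → 6 h 36 min
Wed: 6:13 AM–12:04 PM = 5 h 51 min; less 45 min break → 5 h 6 min
Thu: 7:06 AM–12:35 PM = 5 h 29 min; less 45 min break → 4 h 44 min
Fri: 9:38 AM–7:52 PM = 10 h 14 min; less 45 min break → 9 h 29 min
Tue reg 6 h 36 min / OT 0 h 0 min; Wed reg 5 h 6 min / OT 0 h 0 min; Thu reg 4 h 44 min / OT 0 h 0 min; Fri reg 9 h 29 min / OT 0 h 0 min.
Totals: regular 25 h 55 min, overtime 0 h 0 min.

Regular 25.92 hours, overtime 0.00 hours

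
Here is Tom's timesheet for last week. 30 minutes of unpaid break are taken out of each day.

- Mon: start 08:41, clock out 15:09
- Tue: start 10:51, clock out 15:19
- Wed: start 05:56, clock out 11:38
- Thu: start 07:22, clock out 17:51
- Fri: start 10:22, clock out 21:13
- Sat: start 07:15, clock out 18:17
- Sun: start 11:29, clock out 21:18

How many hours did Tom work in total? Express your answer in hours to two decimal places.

Mon: 08:41–15:09 = 6 h 28 min; less 30 min break → 5 h 58 min
Tue: 10:51–15:19 = 4 h 28 min; less 30 min break → 3 h 58 min
Wed: 05:56–11:38 = 5 h 42 min; less 30 min break → 5 h 12 min
Thu: 07:22–17:51 = 10 h 29 min; less 30 min break → 9 h 59 min
Fri: 10:22–21:13 = 10 h 51 min; less 30 min break → 10 h 21 min
Sat: 07:15–18:17 = 11 h 2 min; less 30 min break → 10 h 32 min
Sun: 11:29–21:18 = 9 h 49 min; less 30 min break → 9 h 19 min
Total: 5 h 58 min + 3 h 58 min + 5 h 12 min + 9 h 59 min + 10 h 21 min + 10 h 32 min + 9 h 19 min = 55 h 19 min.

55.32 hours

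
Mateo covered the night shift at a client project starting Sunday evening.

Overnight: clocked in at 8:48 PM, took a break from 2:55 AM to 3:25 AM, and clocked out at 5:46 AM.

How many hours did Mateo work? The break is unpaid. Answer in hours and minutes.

8 h 28 min

Overnight: 8:48 PM → midnight = 3 h 12 min; midnight → 5:46 AM = 5 h 46 min; span 8 h 58 min; less 30 min break → 8 h 28 min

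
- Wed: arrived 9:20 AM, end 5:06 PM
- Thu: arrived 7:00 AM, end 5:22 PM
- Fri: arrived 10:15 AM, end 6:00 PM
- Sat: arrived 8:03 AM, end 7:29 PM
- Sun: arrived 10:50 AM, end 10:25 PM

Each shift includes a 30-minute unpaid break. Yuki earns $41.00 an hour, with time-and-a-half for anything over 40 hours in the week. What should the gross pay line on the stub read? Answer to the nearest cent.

Wed: 9:20 AM–5:06 PM = 7 h 46 min; less 30 min break → 7 h 16 min
Thu: 7:00 AM–5:22 PM = 10 h 22 min; less 30 min break → 9 h 52 min
Fri: 10:15 AM–6:00 PM = 7 h 45 min; less 30 min break → 7 h 15 min
Sat: 8:03 AM–7:29 PM = 11 h 26 min; less 30 min break → 10 h 56 min
Sun: 10:50 AM–10:25 PM = 11 h 35 min; less 30 min break → 11 h 5 min
Total worked: 46 h 24 min = 2784 min.
Regular 40 h 0 min = 2400 min at $41.00/h; overtime 6 h 24 min = 384 min at $61.50/h.
Pay = (2400 × $41.00 + 384 × $61.50) ÷ 60 = $2033.60.

$2033.60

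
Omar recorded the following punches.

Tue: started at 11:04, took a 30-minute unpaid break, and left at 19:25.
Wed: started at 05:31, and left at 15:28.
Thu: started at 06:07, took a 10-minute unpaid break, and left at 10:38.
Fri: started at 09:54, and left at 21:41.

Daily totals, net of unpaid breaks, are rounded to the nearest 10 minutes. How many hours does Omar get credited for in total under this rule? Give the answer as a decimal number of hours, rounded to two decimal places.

34.00 hours

Tue: 11:04–19:25 = 8 h 21 min − 30 min = 7 h 51 min → rounds to 7 h 50 min
Wed: 05:31–15:28 = 9 h 57 min → rounds to 10 h 0 min
Thu: 06:07–10:38 = 4 h 31 min − 10 min = 4 h 21 min → rounds to 4 h 20 min
Fri: 09:54–21:41 = 11 h 47 min → rounds to 11 h 50 min
Total credited: 34 h 0 min.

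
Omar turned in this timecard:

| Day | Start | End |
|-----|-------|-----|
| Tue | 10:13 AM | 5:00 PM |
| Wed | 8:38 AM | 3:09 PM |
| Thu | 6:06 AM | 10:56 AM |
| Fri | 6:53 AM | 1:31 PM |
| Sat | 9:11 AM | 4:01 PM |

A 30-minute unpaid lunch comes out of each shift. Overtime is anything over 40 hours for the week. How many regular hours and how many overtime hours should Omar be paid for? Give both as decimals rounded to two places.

Tue: 10:13 AM–5:00 PM = 6 h 47 min; less 30 min break → 6 h 17 min
Wed: 8:38 AM–3:09 PM = 6 h 31 min; less 30 min break → 6 h 1 min
Thu: 6:06 AM–10:56 AM = 4 h 50 min; less 30 min break → 4 h 20 min
Fri: 6:53 AM–1:31 PM = 6 h 38 min; less 30 min break → 6 h 8 min
Sat: 9:11 AM–4:01 PM = 6 h 50 min; less 30 min break → 6 h 20 min
Total worked: 29 h 6 min = 29.10 h.
Threshold 40 h → overtime 0 h 0 min, regular 29 h 6 min.

Regular 29.10 hours, overtime 0.00 hours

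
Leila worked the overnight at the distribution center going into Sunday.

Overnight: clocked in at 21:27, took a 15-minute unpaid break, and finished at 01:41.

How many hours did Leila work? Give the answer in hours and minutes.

Overnight: 21:27 → midnight = 2 h 33 min; midnight → 01:41 = 1 h 41 min; span 4 h 14 min; less 15 min break → 3 h 59 min

3 h 59 min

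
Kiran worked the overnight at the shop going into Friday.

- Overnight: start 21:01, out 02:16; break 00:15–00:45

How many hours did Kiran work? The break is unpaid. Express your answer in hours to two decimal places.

Overnight: 21:01 → midnight = 2 h 59 min; midnight → 02:16 = 2 h 16 min; span 5 h 15 min; less 30 min break → 4 h 45 min

4.75 hours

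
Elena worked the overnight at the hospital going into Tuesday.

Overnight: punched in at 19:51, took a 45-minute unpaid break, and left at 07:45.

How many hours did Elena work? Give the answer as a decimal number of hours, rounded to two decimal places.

Overnight: 19:51 → midnight = 4 h 9 min; midnight → 07:45 = 7 h 45 min; span 11 h 54 min; less 45 min break → 11 h 9 min

11.15 hours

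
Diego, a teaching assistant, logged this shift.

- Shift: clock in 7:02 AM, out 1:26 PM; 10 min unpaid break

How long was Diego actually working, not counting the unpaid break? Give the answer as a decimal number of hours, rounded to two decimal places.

Shift: 7:02 AM–1:26 PM = 6 h 24 min; less 10 min break → 6 h 14 min

6.23 hours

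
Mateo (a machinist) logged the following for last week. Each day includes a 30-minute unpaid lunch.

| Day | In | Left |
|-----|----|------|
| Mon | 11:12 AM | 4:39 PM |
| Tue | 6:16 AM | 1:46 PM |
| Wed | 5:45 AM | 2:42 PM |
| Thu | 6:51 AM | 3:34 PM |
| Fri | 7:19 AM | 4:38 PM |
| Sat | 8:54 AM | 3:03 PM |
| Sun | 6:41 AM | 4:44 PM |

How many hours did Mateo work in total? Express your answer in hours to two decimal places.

52.63 hours

Mon: 11:12 AM–4:39 PM = 5 h 27 min; less 30 min break → 4 h 57 min
Tue: 6:16 AM–1:46 PM = 7 h 30 min; less 30 min break → 7 h 0 min
Wed: 5:45 AM–2:42 PM = 8 h 57 min; less 30 min break → 8 h 27 min
Thu: 6:51 AM–3:34 PM = 8 h 43 min; less 30 min break → 8 h 13 min
Fri: 7:19 AM–4:38 PM = 9 h 19 min; less 30 min break → 8 h 49 min
Sat: 8:54 AM–3:03 PM = 6 h 9 min; less 30 min break → 5 h 39 min
Sun: 6:41 AM–4:44 PM = 10 h 3 min; less 30 min break → 9 h 33 min
Total: 4 h 57 min + 7 h 0 min + 8 h 27 min + 8 h 13 min + 8 h 49 min + 5 h 39 min + 9 h 33 min = 52 h 38 min.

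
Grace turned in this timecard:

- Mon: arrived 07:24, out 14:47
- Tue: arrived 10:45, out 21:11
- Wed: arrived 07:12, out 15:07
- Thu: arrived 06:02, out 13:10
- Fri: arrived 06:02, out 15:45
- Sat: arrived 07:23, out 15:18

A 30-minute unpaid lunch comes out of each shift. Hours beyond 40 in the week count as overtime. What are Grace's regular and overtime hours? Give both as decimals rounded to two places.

Regular 40.00 hours, overtime 7.50 hours

Mon: 07:24–14:47 = 7 h 23 min; less 30 min break → 6 h 53 min
Tue: 10:45–21:11 = 10 h 26 min; less 30 min break → 9 h 56 min
Wed: 07:12–15:07 = 7 h 55 min; less 30 min break → 7 h 25 min
Thu: 06:02–13:10 = 7 h 8 min; less 30 min break → 6 h 38 min
Fri: 06:02–15:45 = 9 h 43 min; less 30 min break → 9 h 13 min
Sat: 07:23–15:18 = 7 h 55 min; less 30 min break → 7 h 25 min
Total worked: 47 h 30 min = 47.50 h.
Threshold 40 h → overtime 7 h 30 min, regular 40 h 0 min.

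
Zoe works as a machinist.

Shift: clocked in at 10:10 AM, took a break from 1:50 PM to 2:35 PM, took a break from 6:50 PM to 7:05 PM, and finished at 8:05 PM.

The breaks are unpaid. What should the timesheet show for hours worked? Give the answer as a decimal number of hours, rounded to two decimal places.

8.92 hours

Shift: 10:10 AM–8:05 PM = 9 h 55 min; less 60 min break → 8 h 55 min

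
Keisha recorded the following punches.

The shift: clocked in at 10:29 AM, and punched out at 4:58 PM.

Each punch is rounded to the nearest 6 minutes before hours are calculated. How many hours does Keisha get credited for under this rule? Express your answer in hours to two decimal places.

6.50 hours

The shift: in 10:29 AM→10:30 AM, out 4:58 PM→5:00 PM; 6 h 30 min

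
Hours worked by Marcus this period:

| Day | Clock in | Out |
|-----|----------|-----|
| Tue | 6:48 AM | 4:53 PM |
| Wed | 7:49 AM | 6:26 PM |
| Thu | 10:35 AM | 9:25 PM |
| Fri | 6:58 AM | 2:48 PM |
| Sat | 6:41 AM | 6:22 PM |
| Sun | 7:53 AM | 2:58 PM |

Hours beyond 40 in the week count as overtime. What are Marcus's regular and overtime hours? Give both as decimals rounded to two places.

Regular 40.00 hours, overtime 18.13 hours

Tue: 6:48 AM–4:53 PM = 10 h 5 min
Wed: 7:49 AM–6:26 PM = 10 h 37 min
Thu: 10:35 AM–9:25 PM = 10 h 50 min
Fri: 6:58 AM–2:48 PM = 7 h 50 min
Sat: 6:41 AM–6:22 PM = 11 h 41 min
Sun: 7:53 AM–2:58 PM = 7 h 5 min
Total worked: 58 h 8 min = 58.13 h.
Threshold 40 h → overtime 18 h 8 min, regular 40 h 0 min.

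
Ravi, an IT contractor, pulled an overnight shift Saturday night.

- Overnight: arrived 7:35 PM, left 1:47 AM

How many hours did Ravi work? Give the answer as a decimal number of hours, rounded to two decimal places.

Overnight: 7:35 PM → midnight = 4 h 25 min; midnight → 1:47 AM = 1 h 47 min; span 6 h 12 min

6.20 hours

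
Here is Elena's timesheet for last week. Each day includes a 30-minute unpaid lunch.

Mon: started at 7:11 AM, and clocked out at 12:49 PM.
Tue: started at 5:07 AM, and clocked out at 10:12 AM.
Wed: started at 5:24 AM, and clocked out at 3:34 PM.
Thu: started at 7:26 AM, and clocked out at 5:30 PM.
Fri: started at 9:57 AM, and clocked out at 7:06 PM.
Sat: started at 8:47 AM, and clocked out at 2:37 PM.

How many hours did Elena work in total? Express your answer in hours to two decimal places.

Mon: 7:11 AM–12:49 PM = 5 h 38 min; less 30 min break → 5 h 8 min
Tue: 5:07 AM–10:12 AM = 5 h 5 min; less 30 min break → 4 h 35 min
Wed: 5:24 AM–3:34 PM = 10 h 10 min; less 30 min break → 9 h 40 min
Thu: 7:26 AM–5:30 PM = 10 h 4 min; less 30 min break → 9 h 34 min
Fri: 9:57 AM–7:06 PM = 9 h 9 min; less 30 min break → 8 h 39 min
Sat: 8:47 AM–2:37 PM = 5 h 50 min; less 30 min break → 5 h 20 min
Total: 5 h 8 min + 4 h 35 min + 9 h 40 min + 9 h 34 min + 8 h 39 min + 5 h 20 min = 42 h 56 min.

42.93 hours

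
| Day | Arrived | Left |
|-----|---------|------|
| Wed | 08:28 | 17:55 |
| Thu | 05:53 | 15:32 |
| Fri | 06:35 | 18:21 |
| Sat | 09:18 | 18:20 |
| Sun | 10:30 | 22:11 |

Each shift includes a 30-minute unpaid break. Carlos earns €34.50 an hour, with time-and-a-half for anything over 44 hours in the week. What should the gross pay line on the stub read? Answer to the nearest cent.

Wed: 08:28–17:55 = 9 h 27 min; less 30 min break → 8 h 57 min
Thu: 05:53–15:32 = 9 h 39 min; less 30 min break → 9 h 9 min
Fri: 06:35–18:21 = 11 h 46 min; less 30 min break → 11 h 16 min
Sat: 09:18–18:20 = 9 h 2 min; less 30 min break → 8 h 32 min
Sun: 10:30–22:11 = 11 h 41 min; less 30 min break → 11 h 11 min
Total worked: 49 h 5 min = 2945 min.
Regular 44 h 0 min = 2640 min at €34.50/h; overtime 5 h 5 min = 305 min at €51.75/h.
Pay = (2640 × €34.50 + 305 × €51.75) ÷ 60 = €1781.06.

€1781.06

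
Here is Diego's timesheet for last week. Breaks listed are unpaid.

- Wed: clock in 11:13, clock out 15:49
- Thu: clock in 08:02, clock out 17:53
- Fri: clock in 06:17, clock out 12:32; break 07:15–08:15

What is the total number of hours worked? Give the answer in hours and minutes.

Wed: 11:13–15:49 = 4 h 36 min
Thu: 08:02–17:53 = 9 h 51 min
Fri: 06:17–12:32 = 6 h 15 min; less 60 min break → 5 h 15 min
Total: 4 h 36 min + 9 h 51 min + 5 h 15 min = 19 h 42 min.

19 h 42 min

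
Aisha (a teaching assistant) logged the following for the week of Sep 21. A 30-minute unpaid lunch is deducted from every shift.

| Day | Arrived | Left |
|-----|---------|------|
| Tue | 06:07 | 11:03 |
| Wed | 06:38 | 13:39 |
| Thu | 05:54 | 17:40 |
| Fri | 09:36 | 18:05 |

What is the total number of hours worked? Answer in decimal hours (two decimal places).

Tue: 06:07–11:03 = 4 h 56 min; less 30 min break → 4 h 26 min
Wed: 06:38–13:39 = 7 h 1 min; less 30 min break → 6 h 31 min
Thu: 05:54–17:40 = 11 h 46 min; less 30 min break → 11 h 16 min
Fri: 09:36–18:05 = 8 h 29 min; less 30 min break → 7 h 59 min
Total: 4 h 26 min + 6 h 31 min + 11 h 16 min + 7 h 59 min = 30 h 12 min.

30.20 hours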